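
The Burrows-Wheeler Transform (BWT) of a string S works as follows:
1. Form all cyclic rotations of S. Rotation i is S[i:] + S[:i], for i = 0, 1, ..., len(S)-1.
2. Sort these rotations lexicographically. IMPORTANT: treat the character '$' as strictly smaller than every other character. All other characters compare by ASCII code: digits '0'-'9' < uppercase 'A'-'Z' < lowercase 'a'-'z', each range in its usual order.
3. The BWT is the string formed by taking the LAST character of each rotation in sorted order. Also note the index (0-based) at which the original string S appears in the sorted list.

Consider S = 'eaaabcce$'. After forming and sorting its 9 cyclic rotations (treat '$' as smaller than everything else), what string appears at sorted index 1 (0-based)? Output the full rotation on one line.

Answer: aaabcce$e

Derivation:
All 9 rotations (rotation i = S[i:]+S[:i]):
  rot[0] = eaaabcce$
  rot[1] = aaabcce$e
  rot[2] = aabcce$ea
  rot[3] = abcce$eaa
  rot[4] = bcce$eaaa
  rot[5] = cce$eaaab
  rot[6] = ce$eaaabc
  rot[7] = e$eaaabcc
  rot[8] = $eaaabcce
Sorted (with $ < everything):
  sorted[0] = $eaaabcce
  sorted[1] = aaabcce$e
  sorted[2] = aabcce$ea
  sorted[3] = abcce$eaa
  sorted[4] = bcce$eaaa
  sorted[5] = cce$eaaab
  sorted[6] = ce$eaaabc
  sorted[7] = e$eaaabcc
  sorted[8] = eaaabcce$
sorted[1] = aaabcce$e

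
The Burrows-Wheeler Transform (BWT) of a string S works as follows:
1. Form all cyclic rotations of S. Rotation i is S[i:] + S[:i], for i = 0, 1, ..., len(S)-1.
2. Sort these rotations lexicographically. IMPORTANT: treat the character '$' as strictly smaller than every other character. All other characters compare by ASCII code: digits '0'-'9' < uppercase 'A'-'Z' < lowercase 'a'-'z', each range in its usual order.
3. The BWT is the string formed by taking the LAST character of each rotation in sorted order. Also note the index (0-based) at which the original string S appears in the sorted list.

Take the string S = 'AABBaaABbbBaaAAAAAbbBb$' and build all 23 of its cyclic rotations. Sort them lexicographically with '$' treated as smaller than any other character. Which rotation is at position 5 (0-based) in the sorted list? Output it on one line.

All 23 rotations (rotation i = S[i:]+S[:i]):
  rot[0] = AABBaaABbbBaaAAAAAbbBb$
  rot[1] = ABBaaABbbBaaAAAAAbbBb$A
  rot[2] = BBaaABbbBaaAAAAAbbBb$AA
  rot[3] = BaaABbbBaaAAAAAbbBb$AAB
  rot[4] = aaABbbBaaAAAAAbbBb$AABB
  rot[5] = aABbbBaaAAAAAbbBb$AABBa
  rot[6] = ABbbBaaAAAAAbbBb$AABBaa
  rot[7] = BbbBaaAAAAAbbBb$AABBaaA
  rot[8] = bbBaaAAAAAbbBb$AABBaaAB
  rot[9] = bBaaAAAAAbbBb$AABBaaABb
  rot[10] = BaaAAAAAbbBb$AABBaaABbb
  rot[11] = aaAAAAAbbBb$AABBaaABbbB
  rot[12] = aAAAAAbbBb$AABBaaABbbBa
  rot[13] = AAAAAbbBb$AABBaaABbbBaa
  rot[14] = AAAAbbBb$AABBaaABbbBaaA
  rot[15] = AAAbbBb$AABBaaABbbBaaAA
  rot[16] = AAbbBb$AABBaaABbbBaaAAA
  rot[17] = AbbBb$AABBaaABbbBaaAAAA
  rot[18] = bbBb$AABBaaABbbBaaAAAAA
  rot[19] = bBb$AABBaaABbbBaaAAAAAb
  rot[20] = Bb$AABBaaABbbBaaAAAAAbb
  rot[21] = b$AABBaaABbbBaaAAAAAbbB
  rot[22] = $AABBaaABbbBaaAAAAAbbBb
Sorted (with $ < everything):
  sorted[0] = $AABBaaABbbBaaAAAAAbbBb
  sorted[1] = AAAAAbbBb$AABBaaABbbBaa
  sorted[2] = AAAAbbBb$AABBaaABbbBaaA
  sorted[3] = AAAbbBb$AABBaaABbbBaaAA
  sorted[4] = AABBaaABbbBaaAAAAAbbBb$
  sorted[5] = AAbbBb$AABBaaABbbBaaAAA
  sorted[6] = ABBaaABbbBaaAAAAAbbBb$A
  sorted[7] = ABbbBaaAAAAAbbBb$AABBaa
  sorted[8] = AbbBb$AABBaaABbbBaaAAAA
  sorted[9] = BBaaABbbBaaAAAAAbbBb$AA
  sorted[10] = BaaAAAAAbbBb$AABBaaABbb
  sorted[11] = BaaABbbBaaAAAAAbbBb$AAB
  sorted[12] = Bb$AABBaaABbbBaaAAAAAbb
  sorted[13] = BbbBaaAAAAAbbBb$AABBaaA
  sorted[14] = aAAAAAbbBb$AABBaaABbbBa
  sorted[15] = aABbbBaaAAAAAbbBb$AABBa
  sorted[16] = aaAAAAAbbBb$AABBaaABbbB
  sorted[17] = aaABbbBaaAAAAAbbBb$AABB
  sorted[18] = b$AABBaaABbbBaaAAAAAbbB
  sorted[19] = bBaaAAAAAbbBb$AABBaaABb
  sorted[20] = bBb$AABBaaABbbBaaAAAAAb
  sorted[21] = bbBaaAAAAAbbBb$AABBaaAB
  sorted[22] = bbBb$AABBaaABbbBaaAAAAA
sorted[5] = AAbbBb$AABBaaABbbBaaAAA

Answer: AAbbBb$AABBaaABbbBaaAAA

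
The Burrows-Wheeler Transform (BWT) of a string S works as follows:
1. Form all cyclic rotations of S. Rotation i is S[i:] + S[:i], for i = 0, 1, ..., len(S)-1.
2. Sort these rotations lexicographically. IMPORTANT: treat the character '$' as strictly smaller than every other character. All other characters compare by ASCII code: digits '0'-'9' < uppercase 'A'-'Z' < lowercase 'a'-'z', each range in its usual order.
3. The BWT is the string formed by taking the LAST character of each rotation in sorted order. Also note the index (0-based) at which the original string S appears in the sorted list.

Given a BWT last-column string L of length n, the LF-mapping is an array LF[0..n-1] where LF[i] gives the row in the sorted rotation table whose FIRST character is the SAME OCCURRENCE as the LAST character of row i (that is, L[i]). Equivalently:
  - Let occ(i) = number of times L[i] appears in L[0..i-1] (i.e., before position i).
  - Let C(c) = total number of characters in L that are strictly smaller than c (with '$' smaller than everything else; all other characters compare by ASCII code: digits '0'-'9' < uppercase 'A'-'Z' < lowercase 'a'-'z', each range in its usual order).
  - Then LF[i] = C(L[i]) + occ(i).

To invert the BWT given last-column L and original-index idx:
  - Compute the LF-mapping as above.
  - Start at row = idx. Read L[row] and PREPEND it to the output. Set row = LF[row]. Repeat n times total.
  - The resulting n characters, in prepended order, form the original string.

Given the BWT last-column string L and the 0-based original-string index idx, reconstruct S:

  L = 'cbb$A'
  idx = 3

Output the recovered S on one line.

LF mapping: 4 2 3 0 1
Walk LF starting at row 3, prepending L[row]:
  step 1: row=3, L[3]='$', prepend. Next row=LF[3]=0
  step 2: row=0, L[0]='c', prepend. Next row=LF[0]=4
  step 3: row=4, L[4]='A', prepend. Next row=LF[4]=1
  step 4: row=1, L[1]='b', prepend. Next row=LF[1]=2
  step 5: row=2, L[2]='b', prepend. Next row=LF[2]=3
Reversed output: bbAc$

Answer: bbAc$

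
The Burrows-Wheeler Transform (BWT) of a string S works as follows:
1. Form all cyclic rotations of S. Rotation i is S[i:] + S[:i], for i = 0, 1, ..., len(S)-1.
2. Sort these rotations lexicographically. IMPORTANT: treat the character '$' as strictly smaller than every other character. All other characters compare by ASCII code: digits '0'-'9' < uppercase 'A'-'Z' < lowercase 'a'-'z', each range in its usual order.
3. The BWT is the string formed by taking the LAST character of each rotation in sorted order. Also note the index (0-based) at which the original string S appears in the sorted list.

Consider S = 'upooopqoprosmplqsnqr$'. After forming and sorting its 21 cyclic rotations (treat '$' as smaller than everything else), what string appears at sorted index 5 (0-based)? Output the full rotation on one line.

All 21 rotations (rotation i = S[i:]+S[:i]):
  rot[0] = upooopqoprosmplqsnqr$
  rot[1] = pooopqoprosmplqsnqr$u
  rot[2] = ooopqoprosmplqsnqr$up
  rot[3] = oopqoprosmplqsnqr$upo
  rot[4] = opqoprosmplqsnqr$upoo
  rot[5] = pqoprosmplqsnqr$upooo
  rot[6] = qoprosmplqsnqr$upooop
  rot[7] = oprosmplqsnqr$upooopq
  rot[8] = prosmplqsnqr$upooopqo
  rot[9] = rosmplqsnqr$upooopqop
  rot[10] = osmplqsnqr$upooopqopr
  rot[11] = smplqsnqr$upooopqopro
  rot[12] = mplqsnqr$upooopqopros
  rot[13] = plqsnqr$upooopqoprosm
  rot[14] = lqsnqr$upooopqoprosmp
  rot[15] = qsnqr$upooopqoprosmpl
  rot[16] = snqr$upooopqoprosmplq
  rot[17] = nqr$upooopqoprosmplqs
  rot[18] = qr$upooopqoprosmplqsn
  rot[19] = r$upooopqoprosmplqsnq
  rot[20] = $upooopqoprosmplqsnqr
Sorted (with $ < everything):
  sorted[0] = $upooopqoprosmplqsnqr
  sorted[1] = lqsnqr$upooopqoprosmp
  sorted[2] = mplqsnqr$upooopqopros
  sorted[3] = nqr$upooopqoprosmplqs
  sorted[4] = ooopqoprosmplqsnqr$up
  sorted[5] = oopqoprosmplqsnqr$upo
  sorted[6] = opqoprosmplqsnqr$upoo
  sorted[7] = oprosmplqsnqr$upooopq
  sorted[8] = osmplqsnqr$upooopqopr
  sorted[9] = plqsnqr$upooopqoprosm
  sorted[10] = pooopqoprosmplqsnqr$u
  sorted[11] = pqoprosmplqsnqr$upooo
  sorted[12] = prosmplqsnqr$upooopqo
  sorted[13] = qoprosmplqsnqr$upooop
  sorted[14] = qr$upooopqoprosmplqsn
  sorted[15] = qsnqr$upooopqoprosmpl
  sorted[16] = r$upooopqoprosmplqsnq
  sorted[17] = rosmplqsnqr$upooopqop
  sorted[18] = smplqsnqr$upooopqopro
  sorted[19] = snqr$upooopqoprosmplq
  sorted[20] = upooopqoprosmplqsnqr$
sorted[5] = oopqoprosmplqsnqr$upo

Answer: oopqoprosmplqsnqr$upo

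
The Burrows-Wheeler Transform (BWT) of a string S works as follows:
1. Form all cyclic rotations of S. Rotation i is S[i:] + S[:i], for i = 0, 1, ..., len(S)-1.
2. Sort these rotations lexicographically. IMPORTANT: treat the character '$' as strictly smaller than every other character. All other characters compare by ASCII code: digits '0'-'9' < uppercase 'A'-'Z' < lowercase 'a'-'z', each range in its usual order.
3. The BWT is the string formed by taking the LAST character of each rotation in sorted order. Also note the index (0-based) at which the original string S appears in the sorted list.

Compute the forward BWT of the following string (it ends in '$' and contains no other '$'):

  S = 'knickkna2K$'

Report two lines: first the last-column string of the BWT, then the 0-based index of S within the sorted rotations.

Answer: Ka2ninck$kk
8

Derivation:
All 11 rotations (rotation i = S[i:]+S[:i]):
  rot[0] = knickkna2K$
  rot[1] = nickkna2K$k
  rot[2] = ickkna2K$kn
  rot[3] = ckkna2K$kni
  rot[4] = kkna2K$knic
  rot[5] = kna2K$knick
  rot[6] = na2K$knickk
  rot[7] = a2K$knickkn
  rot[8] = 2K$knickkna
  rot[9] = K$knickkna2
  rot[10] = $knickkna2K
Sorted (with $ < everything):
  sorted[0] = $knickkna2K  (last char: 'K')
  sorted[1] = 2K$knickkna  (last char: 'a')
  sorted[2] = K$knickkna2  (last char: '2')
  sorted[3] = a2K$knickkn  (last char: 'n')
  sorted[4] = ckkna2K$kni  (last char: 'i')
  sorted[5] = ickkna2K$kn  (last char: 'n')
  sorted[6] = kkna2K$knic  (last char: 'c')
  sorted[7] = kna2K$knick  (last char: 'k')
  sorted[8] = knickkna2K$  (last char: '$')
  sorted[9] = na2K$knickk  (last char: 'k')
  sorted[10] = nickkna2K$k  (last char: 'k')
Last column: Ka2ninck$kk
Original string S is at sorted index 8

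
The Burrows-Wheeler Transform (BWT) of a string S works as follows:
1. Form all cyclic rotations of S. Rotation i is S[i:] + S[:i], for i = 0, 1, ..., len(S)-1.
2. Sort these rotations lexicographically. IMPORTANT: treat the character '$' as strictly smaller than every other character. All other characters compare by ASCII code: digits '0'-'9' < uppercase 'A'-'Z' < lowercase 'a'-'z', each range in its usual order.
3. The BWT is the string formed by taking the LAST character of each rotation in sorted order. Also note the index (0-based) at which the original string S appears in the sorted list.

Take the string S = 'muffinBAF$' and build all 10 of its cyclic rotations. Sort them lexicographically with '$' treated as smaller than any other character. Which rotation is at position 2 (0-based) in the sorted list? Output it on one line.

Answer: BAF$muffin

Derivation:
All 10 rotations (rotation i = S[i:]+S[:i]):
  rot[0] = muffinBAF$
  rot[1] = uffinBAF$m
  rot[2] = ffinBAF$mu
  rot[3] = finBAF$muf
  rot[4] = inBAF$muff
  rot[5] = nBAF$muffi
  rot[6] = BAF$muffin
  rot[7] = AF$muffinB
  rot[8] = F$muffinBA
  rot[9] = $muffinBAF
Sorted (with $ < everything):
  sorted[0] = $muffinBAF
  sorted[1] = AF$muffinB
  sorted[2] = BAF$muffin
  sorted[3] = F$muffinBA
  sorted[4] = ffinBAF$mu
  sorted[5] = finBAF$muf
  sorted[6] = inBAF$muff
  sorted[7] = muffinBAF$
  sorted[8] = nBAF$muffi
  sorted[9] = uffinBAF$m
sorted[2] = BAF$muffin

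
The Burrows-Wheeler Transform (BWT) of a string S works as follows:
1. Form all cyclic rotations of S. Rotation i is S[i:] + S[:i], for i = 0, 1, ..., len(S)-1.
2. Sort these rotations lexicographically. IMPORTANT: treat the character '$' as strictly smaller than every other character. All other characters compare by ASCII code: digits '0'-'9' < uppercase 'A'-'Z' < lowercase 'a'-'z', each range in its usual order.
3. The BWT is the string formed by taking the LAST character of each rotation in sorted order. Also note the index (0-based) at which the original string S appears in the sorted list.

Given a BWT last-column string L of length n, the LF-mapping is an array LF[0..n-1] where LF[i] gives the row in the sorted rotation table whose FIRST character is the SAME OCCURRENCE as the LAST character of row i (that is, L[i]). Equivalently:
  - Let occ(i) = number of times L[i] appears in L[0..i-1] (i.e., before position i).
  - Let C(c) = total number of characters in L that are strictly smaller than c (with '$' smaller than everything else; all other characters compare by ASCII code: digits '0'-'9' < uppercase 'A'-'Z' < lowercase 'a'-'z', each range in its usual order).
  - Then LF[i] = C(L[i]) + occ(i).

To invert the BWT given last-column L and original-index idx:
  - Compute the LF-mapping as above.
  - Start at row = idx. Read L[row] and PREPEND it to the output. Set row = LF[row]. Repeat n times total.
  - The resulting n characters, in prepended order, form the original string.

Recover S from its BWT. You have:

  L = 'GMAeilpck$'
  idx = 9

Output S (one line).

LF mapping: 2 3 1 5 6 8 9 4 7 0
Walk LF starting at row 9, prepending L[row]:
  step 1: row=9, L[9]='$', prepend. Next row=LF[9]=0
  step 2: row=0, L[0]='G', prepend. Next row=LF[0]=2
  step 3: row=2, L[2]='A', prepend. Next row=LF[2]=1
  step 4: row=1, L[1]='M', prepend. Next row=LF[1]=3
  step 5: row=3, L[3]='e', prepend. Next row=LF[3]=5
  step 6: row=5, L[5]='l', prepend. Next row=LF[5]=8
  step 7: row=8, L[8]='k', prepend. Next row=LF[8]=7
  step 8: row=7, L[7]='c', prepend. Next row=LF[7]=4
  step 9: row=4, L[4]='i', prepend. Next row=LF[4]=6
  step 10: row=6, L[6]='p', prepend. Next row=LF[6]=9
Reversed output: pickleMAG$

Answer: pickleMAG$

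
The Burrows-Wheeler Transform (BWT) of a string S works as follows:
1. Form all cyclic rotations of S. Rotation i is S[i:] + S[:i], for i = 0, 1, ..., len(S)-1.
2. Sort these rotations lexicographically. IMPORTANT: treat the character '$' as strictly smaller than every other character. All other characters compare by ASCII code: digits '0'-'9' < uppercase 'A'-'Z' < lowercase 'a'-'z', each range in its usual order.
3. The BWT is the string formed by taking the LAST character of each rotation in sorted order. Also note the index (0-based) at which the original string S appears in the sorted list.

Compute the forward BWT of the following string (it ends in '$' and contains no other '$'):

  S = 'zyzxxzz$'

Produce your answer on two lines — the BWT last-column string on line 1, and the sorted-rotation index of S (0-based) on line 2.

Answer: zzxzzy$x
6

Derivation:
All 8 rotations (rotation i = S[i:]+S[:i]):
  rot[0] = zyzxxzz$
  rot[1] = yzxxzz$z
  rot[2] = zxxzz$zy
  rot[3] = xxzz$zyz
  rot[4] = xzz$zyzx
  rot[5] = zz$zyzxx
  rot[6] = z$zyzxxz
  rot[7] = $zyzxxzz
Sorted (with $ < everything):
  sorted[0] = $zyzxxzz  (last char: 'z')
  sorted[1] = xxzz$zyz  (last char: 'z')
  sorted[2] = xzz$zyzx  (last char: 'x')
  sorted[3] = yzxxzz$z  (last char: 'z')
  sorted[4] = z$zyzxxz  (last char: 'z')
  sorted[5] = zxxzz$zy  (last char: 'y')
  sorted[6] = zyzxxzz$  (last char: '$')
  sorted[7] = zz$zyzxx  (last char: 'x')
Last column: zzxzzy$x
Original string S is at sorted index 6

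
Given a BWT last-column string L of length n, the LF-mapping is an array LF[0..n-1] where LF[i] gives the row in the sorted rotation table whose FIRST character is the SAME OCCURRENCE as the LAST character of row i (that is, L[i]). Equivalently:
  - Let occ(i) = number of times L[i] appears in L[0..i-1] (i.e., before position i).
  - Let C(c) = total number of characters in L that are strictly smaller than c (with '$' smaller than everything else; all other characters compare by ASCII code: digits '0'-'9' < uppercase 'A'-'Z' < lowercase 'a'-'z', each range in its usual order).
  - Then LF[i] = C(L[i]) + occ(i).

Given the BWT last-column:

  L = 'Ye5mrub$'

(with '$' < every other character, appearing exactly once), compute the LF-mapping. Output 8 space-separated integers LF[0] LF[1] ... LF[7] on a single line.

Answer: 2 4 1 5 6 7 3 0

Derivation:
Char counts: '$':1, '5':1, 'Y':1, 'b':1, 'e':1, 'm':1, 'r':1, 'u':1
C (first-col start): C('$')=0, C('5')=1, C('Y')=2, C('b')=3, C('e')=4, C('m')=5, C('r')=6, C('u')=7
L[0]='Y': occ=0, LF[0]=C('Y')+0=2+0=2
L[1]='e': occ=0, LF[1]=C('e')+0=4+0=4
L[2]='5': occ=0, LF[2]=C('5')+0=1+0=1
L[3]='m': occ=0, LF[3]=C('m')+0=5+0=5
L[4]='r': occ=0, LF[4]=C('r')+0=6+0=6
L[5]='u': occ=0, LF[5]=C('u')+0=7+0=7
L[6]='b': occ=0, LF[6]=C('b')+0=3+0=3
L[7]='$': occ=0, LF[7]=C('$')+0=0+0=0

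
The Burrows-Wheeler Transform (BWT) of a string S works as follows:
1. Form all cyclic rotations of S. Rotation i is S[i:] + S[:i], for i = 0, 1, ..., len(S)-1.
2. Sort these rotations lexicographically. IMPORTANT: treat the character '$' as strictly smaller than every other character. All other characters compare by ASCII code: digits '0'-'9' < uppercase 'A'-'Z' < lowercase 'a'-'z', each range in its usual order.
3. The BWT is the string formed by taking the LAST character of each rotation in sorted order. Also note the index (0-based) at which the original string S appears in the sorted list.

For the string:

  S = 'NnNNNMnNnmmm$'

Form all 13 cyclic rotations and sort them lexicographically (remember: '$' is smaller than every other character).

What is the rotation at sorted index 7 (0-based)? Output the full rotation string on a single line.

All 13 rotations (rotation i = S[i:]+S[:i]):
  rot[0] = NnNNNMnNnmmm$
  rot[1] = nNNNMnNnmmm$N
  rot[2] = NNNMnNnmmm$Nn
  rot[3] = NNMnNnmmm$NnN
  rot[4] = NMnNnmmm$NnNN
  rot[5] = MnNnmmm$NnNNN
  rot[6] = nNnmmm$NnNNNM
  rot[7] = Nnmmm$NnNNNMn
  rot[8] = nmmm$NnNNNMnN
  rot[9] = mmm$NnNNNMnNn
  rot[10] = mm$NnNNNMnNnm
  rot[11] = m$NnNNNMnNnmm
  rot[12] = $NnNNNMnNnmmm
Sorted (with $ < everything):
  sorted[0] = $NnNNNMnNnmmm
  sorted[1] = MnNnmmm$NnNNN
  sorted[2] = NMnNnmmm$NnNN
  sorted[3] = NNMnNnmmm$NnN
  sorted[4] = NNNMnNnmmm$Nn
  sorted[5] = NnNNNMnNnmmm$
  sorted[6] = Nnmmm$NnNNNMn
  sorted[7] = m$NnNNNMnNnmm
  sorted[8] = mm$NnNNNMnNnm
  sorted[9] = mmm$NnNNNMnNn
  sorted[10] = nNNNMnNnmmm$N
  sorted[11] = nNnmmm$NnNNNM
  sorted[12] = nmmm$NnNNNMnN
sorted[7] = m$NnNNNMnNnmm

Answer: m$NnNNNMnNnmm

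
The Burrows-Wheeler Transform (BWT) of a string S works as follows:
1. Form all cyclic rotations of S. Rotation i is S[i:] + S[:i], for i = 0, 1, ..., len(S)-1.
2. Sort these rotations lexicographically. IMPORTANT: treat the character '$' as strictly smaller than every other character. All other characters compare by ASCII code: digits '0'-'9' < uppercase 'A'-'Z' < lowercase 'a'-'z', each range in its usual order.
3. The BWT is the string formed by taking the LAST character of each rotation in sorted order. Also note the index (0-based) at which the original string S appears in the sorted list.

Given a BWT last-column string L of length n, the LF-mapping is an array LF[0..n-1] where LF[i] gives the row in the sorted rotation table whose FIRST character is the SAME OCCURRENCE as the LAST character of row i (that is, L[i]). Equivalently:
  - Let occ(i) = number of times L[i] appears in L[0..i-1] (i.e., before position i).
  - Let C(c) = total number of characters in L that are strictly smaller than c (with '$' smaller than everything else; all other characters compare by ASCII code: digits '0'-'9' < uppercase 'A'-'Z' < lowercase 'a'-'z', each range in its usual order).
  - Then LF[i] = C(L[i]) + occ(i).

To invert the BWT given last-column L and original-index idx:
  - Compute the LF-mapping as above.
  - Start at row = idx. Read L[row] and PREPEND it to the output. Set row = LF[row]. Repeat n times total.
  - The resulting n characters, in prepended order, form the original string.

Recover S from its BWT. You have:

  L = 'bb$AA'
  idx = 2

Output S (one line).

LF mapping: 3 4 0 1 2
Walk LF starting at row 2, prepending L[row]:
  step 1: row=2, L[2]='$', prepend. Next row=LF[2]=0
  step 2: row=0, L[0]='b', prepend. Next row=LF[0]=3
  step 3: row=3, L[3]='A', prepend. Next row=LF[3]=1
  step 4: row=1, L[1]='b', prepend. Next row=LF[1]=4
  step 5: row=4, L[4]='A', prepend. Next row=LF[4]=2
Reversed output: AbAb$

Answer: AbAb$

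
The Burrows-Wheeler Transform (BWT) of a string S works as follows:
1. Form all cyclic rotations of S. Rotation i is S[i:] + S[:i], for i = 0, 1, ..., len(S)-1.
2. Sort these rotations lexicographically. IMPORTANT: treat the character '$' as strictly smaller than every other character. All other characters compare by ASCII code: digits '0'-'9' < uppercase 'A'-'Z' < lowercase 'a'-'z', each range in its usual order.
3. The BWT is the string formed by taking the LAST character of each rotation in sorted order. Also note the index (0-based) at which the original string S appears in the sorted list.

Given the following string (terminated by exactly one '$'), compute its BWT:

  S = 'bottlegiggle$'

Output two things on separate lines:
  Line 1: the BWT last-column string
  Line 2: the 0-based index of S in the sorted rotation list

All 13 rotations (rotation i = S[i:]+S[:i]):
  rot[0] = bottlegiggle$
  rot[1] = ottlegiggle$b
  rot[2] = ttlegiggle$bo
  rot[3] = tlegiggle$bot
  rot[4] = legiggle$bott
  rot[5] = egiggle$bottl
  rot[6] = giggle$bottle
  rot[7] = iggle$bottleg
  rot[8] = ggle$bottlegi
  rot[9] = gle$bottlegig
  rot[10] = le$bottlegigg
  rot[11] = e$bottlegiggl
  rot[12] = $bottlegiggle
Sorted (with $ < everything):
  sorted[0] = $bottlegiggle  (last char: 'e')
  sorted[1] = bottlegiggle$  (last char: '$')
  sorted[2] = e$bottlegiggl  (last char: 'l')
  sorted[3] = egiggle$bottl  (last char: 'l')
  sorted[4] = ggle$bottlegi  (last char: 'i')
  sorted[5] = giggle$bottle  (last char: 'e')
  sorted[6] = gle$bottlegig  (last char: 'g')
  sorted[7] = iggle$bottleg  (last char: 'g')
  sorted[8] = le$bottlegigg  (last char: 'g')
  sorted[9] = legiggle$bott  (last char: 't')
  sorted[10] = ottlegiggle$b  (last char: 'b')
  sorted[11] = tlegiggle$bot  (last char: 't')
  sorted[12] = ttlegiggle$bo  (last char: 'o')
Last column: e$lliegggtbto
Original string S is at sorted index 1

Answer: e$lliegggtbto
1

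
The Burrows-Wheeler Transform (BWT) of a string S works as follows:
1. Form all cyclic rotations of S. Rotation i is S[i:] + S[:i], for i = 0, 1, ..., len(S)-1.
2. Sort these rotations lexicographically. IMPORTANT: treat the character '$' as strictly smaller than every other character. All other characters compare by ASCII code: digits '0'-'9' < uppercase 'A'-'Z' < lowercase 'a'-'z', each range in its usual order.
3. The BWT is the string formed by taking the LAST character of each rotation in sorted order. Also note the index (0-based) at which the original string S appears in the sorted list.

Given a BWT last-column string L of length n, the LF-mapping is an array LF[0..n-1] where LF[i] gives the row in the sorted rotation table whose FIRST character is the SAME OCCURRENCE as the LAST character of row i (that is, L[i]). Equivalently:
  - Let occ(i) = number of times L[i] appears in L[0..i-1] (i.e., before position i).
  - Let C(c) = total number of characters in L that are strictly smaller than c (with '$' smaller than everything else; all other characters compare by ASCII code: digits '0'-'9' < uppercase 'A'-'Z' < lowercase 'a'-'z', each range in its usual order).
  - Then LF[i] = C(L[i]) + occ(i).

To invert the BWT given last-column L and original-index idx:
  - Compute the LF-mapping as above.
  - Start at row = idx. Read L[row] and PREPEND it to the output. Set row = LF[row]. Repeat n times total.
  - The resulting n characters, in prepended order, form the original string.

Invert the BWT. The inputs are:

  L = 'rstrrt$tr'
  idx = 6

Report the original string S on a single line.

Answer: trrrttsr$

Derivation:
LF mapping: 1 5 6 2 3 7 0 8 4
Walk LF starting at row 6, prepending L[row]:
  step 1: row=6, L[6]='$', prepend. Next row=LF[6]=0
  step 2: row=0, L[0]='r', prepend. Next row=LF[0]=1
  step 3: row=1, L[1]='s', prepend. Next row=LF[1]=5
  step 4: row=5, L[5]='t', prepend. Next row=LF[5]=7
  step 5: row=7, L[7]='t', prepend. Next row=LF[7]=8
  step 6: row=8, L[8]='r', prepend. Next row=LF[8]=4
  step 7: row=4, L[4]='r', prepend. Next row=LF[4]=3
  step 8: row=3, L[3]='r', prepend. Next row=LF[3]=2
  step 9: row=2, L[2]='t', prepend. Next row=LF[2]=6
Reversed output: trrrttsr$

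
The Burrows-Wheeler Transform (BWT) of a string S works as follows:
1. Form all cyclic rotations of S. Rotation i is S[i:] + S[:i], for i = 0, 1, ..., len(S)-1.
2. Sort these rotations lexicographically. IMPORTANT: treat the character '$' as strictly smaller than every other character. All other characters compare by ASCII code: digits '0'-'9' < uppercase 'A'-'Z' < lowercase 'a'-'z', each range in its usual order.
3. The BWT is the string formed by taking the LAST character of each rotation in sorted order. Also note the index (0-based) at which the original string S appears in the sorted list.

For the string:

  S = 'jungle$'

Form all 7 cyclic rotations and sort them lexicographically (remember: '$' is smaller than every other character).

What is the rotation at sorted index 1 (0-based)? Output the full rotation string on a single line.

Answer: e$jungl

Derivation:
All 7 rotations (rotation i = S[i:]+S[:i]):
  rot[0] = jungle$
  rot[1] = ungle$j
  rot[2] = ngle$ju
  rot[3] = gle$jun
  rot[4] = le$jung
  rot[5] = e$jungl
  rot[6] = $jungle
Sorted (with $ < everything):
  sorted[0] = $jungle
  sorted[1] = e$jungl
  sorted[2] = gle$jun
  sorted[3] = jungle$
  sorted[4] = le$jung
  sorted[5] = ngle$ju
  sorted[6] = ungle$j
sorted[1] = e$jungl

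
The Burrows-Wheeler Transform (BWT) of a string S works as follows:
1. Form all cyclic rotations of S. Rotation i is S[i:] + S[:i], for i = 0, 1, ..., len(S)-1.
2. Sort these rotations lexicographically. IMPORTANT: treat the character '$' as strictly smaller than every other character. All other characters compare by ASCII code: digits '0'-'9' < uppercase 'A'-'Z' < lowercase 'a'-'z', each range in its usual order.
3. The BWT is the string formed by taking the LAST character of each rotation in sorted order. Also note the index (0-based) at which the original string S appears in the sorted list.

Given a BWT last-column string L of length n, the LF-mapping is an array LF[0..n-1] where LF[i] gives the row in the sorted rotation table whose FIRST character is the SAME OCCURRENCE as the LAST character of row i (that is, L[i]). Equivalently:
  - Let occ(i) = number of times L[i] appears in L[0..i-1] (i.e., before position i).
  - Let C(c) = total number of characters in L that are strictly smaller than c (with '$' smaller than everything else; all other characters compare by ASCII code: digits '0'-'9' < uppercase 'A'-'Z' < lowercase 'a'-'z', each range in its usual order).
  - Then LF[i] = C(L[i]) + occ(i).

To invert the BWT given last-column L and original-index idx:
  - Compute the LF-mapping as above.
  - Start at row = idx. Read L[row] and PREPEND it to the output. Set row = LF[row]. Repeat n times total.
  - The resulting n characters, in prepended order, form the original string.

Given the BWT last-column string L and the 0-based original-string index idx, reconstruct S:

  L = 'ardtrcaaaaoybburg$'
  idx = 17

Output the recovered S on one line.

Answer: yogurtabracadabra$

Derivation:
LF mapping: 1 12 9 15 13 8 2 3 4 5 11 17 6 7 16 14 10 0
Walk LF starting at row 17, prepending L[row]:
  step 1: row=17, L[17]='$', prepend. Next row=LF[17]=0
  step 2: row=0, L[0]='a', prepend. Next row=LF[0]=1
  step 3: row=1, L[1]='r', prepend. Next row=LF[1]=12
  step 4: row=12, L[12]='b', prepend. Next row=LF[12]=6
  step 5: row=6, L[6]='a', prepend. Next row=LF[6]=2
  step 6: row=2, L[2]='d', prepend. Next row=LF[2]=9
  step 7: row=9, L[9]='a', prepend. Next row=LF[9]=5
  step 8: row=5, L[5]='c', prepend. Next row=LF[5]=8
  step 9: row=8, L[8]='a', prepend. Next row=LF[8]=4
  step 10: row=4, L[4]='r', prepend. Next row=LF[4]=13
  step 11: row=13, L[13]='b', prepend. Next row=LF[13]=7
  step 12: row=7, L[7]='a', prepend. Next row=LF[7]=3
  step 13: row=3, L[3]='t', prepend. Next row=LF[3]=15
  step 14: row=15, L[15]='r', prepend. Next row=LF[15]=14
  step 15: row=14, L[14]='u', prepend. Next row=LF[14]=16
  step 16: row=16, L[16]='g', prepend. Next row=LF[16]=10
  step 17: row=10, L[10]='o', prepend. Next row=LF[10]=11
  step 18: row=11, L[11]='y', prepend. Next row=LF[11]=17
Reversed output: yogurtabracadabra$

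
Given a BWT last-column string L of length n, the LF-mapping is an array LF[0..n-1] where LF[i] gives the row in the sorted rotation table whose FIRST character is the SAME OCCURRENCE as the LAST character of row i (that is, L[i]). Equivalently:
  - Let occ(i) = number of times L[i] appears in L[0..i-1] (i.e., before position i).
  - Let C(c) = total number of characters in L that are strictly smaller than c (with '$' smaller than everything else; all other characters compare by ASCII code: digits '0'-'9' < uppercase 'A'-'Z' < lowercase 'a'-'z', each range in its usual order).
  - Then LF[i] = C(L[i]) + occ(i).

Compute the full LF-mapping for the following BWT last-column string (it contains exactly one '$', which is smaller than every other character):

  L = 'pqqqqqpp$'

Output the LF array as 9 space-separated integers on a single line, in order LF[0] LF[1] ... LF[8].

Answer: 1 4 5 6 7 8 2 3 0

Derivation:
Char counts: '$':1, 'p':3, 'q':5
C (first-col start): C('$')=0, C('p')=1, C('q')=4
L[0]='p': occ=0, LF[0]=C('p')+0=1+0=1
L[1]='q': occ=0, LF[1]=C('q')+0=4+0=4
L[2]='q': occ=1, LF[2]=C('q')+1=4+1=5
L[3]='q': occ=2, LF[3]=C('q')+2=4+2=6
L[4]='q': occ=3, LF[4]=C('q')+3=4+3=7
L[5]='q': occ=4, LF[5]=C('q')+4=4+4=8
L[6]='p': occ=1, LF[6]=C('p')+1=1+1=2
L[7]='p': occ=2, LF[7]=C('p')+2=1+2=3
L[8]='$': occ=0, LF[8]=C('$')+0=0+0=0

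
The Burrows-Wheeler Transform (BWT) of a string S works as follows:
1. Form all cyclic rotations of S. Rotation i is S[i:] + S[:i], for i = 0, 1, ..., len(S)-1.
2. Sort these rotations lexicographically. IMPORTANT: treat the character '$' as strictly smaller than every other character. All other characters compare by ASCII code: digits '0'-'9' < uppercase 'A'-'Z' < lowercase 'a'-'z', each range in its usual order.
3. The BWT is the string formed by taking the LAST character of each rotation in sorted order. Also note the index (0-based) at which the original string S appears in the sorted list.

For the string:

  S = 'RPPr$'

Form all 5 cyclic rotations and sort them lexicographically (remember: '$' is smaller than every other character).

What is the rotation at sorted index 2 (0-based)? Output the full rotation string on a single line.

Answer: Pr$RP

Derivation:
All 5 rotations (rotation i = S[i:]+S[:i]):
  rot[0] = RPPr$
  rot[1] = PPr$R
  rot[2] = Pr$RP
  rot[3] = r$RPP
  rot[4] = $RPPr
Sorted (with $ < everything):
  sorted[0] = $RPPr
  sorted[1] = PPr$R
  sorted[2] = Pr$RP
  sorted[3] = RPPr$
  sorted[4] = r$RPP
sorted[2] = Pr$RP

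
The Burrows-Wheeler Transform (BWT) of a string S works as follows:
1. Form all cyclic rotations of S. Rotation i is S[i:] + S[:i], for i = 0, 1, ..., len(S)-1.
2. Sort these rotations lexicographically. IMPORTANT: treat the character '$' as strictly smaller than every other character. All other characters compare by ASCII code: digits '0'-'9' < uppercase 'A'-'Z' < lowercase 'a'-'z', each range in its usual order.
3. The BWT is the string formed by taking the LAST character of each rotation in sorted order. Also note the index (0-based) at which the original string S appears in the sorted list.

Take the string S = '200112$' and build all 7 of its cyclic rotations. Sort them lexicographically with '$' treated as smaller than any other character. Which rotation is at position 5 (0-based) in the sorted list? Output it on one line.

All 7 rotations (rotation i = S[i:]+S[:i]):
  rot[0] = 200112$
  rot[1] = 00112$2
  rot[2] = 0112$20
  rot[3] = 112$200
  rot[4] = 12$2001
  rot[5] = 2$20011
  rot[6] = $200112
Sorted (with $ < everything):
  sorted[0] = $200112
  sorted[1] = 00112$2
  sorted[2] = 0112$20
  sorted[3] = 112$200
  sorted[4] = 12$2001
  sorted[5] = 2$20011
  sorted[6] = 200112$
sorted[5] = 2$20011

Answer: 2$20011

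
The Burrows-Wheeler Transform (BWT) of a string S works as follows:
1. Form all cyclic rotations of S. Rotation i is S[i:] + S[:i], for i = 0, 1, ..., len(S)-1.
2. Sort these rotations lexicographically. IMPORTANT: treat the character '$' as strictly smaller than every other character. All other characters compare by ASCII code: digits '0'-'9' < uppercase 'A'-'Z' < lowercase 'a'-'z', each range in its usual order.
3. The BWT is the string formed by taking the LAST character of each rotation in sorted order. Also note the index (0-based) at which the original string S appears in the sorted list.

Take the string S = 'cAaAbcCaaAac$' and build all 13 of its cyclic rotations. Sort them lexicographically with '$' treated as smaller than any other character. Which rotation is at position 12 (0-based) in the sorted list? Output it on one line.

All 13 rotations (rotation i = S[i:]+S[:i]):
  rot[0] = cAaAbcCaaAac$
  rot[1] = AaAbcCaaAac$c
  rot[2] = aAbcCaaAac$cA
  rot[3] = AbcCaaAac$cAa
  rot[4] = bcCaaAac$cAaA
  rot[5] = cCaaAac$cAaAb
  rot[6] = CaaAac$cAaAbc
  rot[7] = aaAac$cAaAbcC
  rot[8] = aAac$cAaAbcCa
  rot[9] = Aac$cAaAbcCaa
  rot[10] = ac$cAaAbcCaaA
  rot[11] = c$cAaAbcCaaAa
  rot[12] = $cAaAbcCaaAac
Sorted (with $ < everything):
  sorted[0] = $cAaAbcCaaAac
  sorted[1] = AaAbcCaaAac$c
  sorted[2] = Aac$cAaAbcCaa
  sorted[3] = AbcCaaAac$cAa
  sorted[4] = CaaAac$cAaAbc
  sorted[5] = aAac$cAaAbcCa
  sorted[6] = aAbcCaaAac$cA
  sorted[7] = aaAac$cAaAbcC
  sorted[8] = ac$cAaAbcCaaA
  sorted[9] = bcCaaAac$cAaA
  sorted[10] = c$cAaAbcCaaAa
  sorted[11] = cAaAbcCaaAac$
  sorted[12] = cCaaAac$cAaAb
sorted[12] = cCaaAac$cAaAb

Answer: cCaaAac$cAaAb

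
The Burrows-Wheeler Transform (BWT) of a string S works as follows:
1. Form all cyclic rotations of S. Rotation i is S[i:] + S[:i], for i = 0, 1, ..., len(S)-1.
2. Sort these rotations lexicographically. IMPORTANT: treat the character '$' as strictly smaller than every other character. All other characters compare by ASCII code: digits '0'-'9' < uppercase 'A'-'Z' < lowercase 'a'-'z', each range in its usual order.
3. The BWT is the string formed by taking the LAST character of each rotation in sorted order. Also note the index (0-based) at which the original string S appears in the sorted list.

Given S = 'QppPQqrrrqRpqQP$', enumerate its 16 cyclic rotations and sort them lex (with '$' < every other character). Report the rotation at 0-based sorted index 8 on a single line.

All 16 rotations (rotation i = S[i:]+S[:i]):
  rot[0] = QppPQqrrrqRpqQP$
  rot[1] = ppPQqrrrqRpqQP$Q
  rot[2] = pPQqrrrqRpqQP$Qp
  rot[3] = PQqrrrqRpqQP$Qpp
  rot[4] = QqrrrqRpqQP$QppP
  rot[5] = qrrrqRpqQP$QppPQ
  rot[6] = rrrqRpqQP$QppPQq
  rot[7] = rrqRpqQP$QppPQqr
  rot[8] = rqRpqQP$QppPQqrr
  rot[9] = qRpqQP$QppPQqrrr
  rot[10] = RpqQP$QppPQqrrrq
  rot[11] = pqQP$QppPQqrrrqR
  rot[12] = qQP$QppPQqrrrqRp
  rot[13] = QP$QppPQqrrrqRpq
  rot[14] = P$QppPQqrrrqRpqQ
  rot[15] = $QppPQqrrrqRpqQP
Sorted (with $ < everything):
  sorted[0] = $QppPQqrrrqRpqQP
  sorted[1] = P$QppPQqrrrqRpqQ
  sorted[2] = PQqrrrqRpqQP$Qpp
  sorted[3] = QP$QppPQqrrrqRpq
  sorted[4] = QppPQqrrrqRpqQP$
  sorted[5] = QqrrrqRpqQP$QppP
  sorted[6] = RpqQP$QppPQqrrrq
  sorted[7] = pPQqrrrqRpqQP$Qp
  sorted[8] = ppPQqrrrqRpqQP$Q
  sorted[9] = pqQP$QppPQqrrrqR
  sorted[10] = qQP$QppPQqrrrqRp
  sorted[11] = qRpqQP$QppPQqrrr
  sorted[12] = qrrrqRpqQP$QppPQ
  sorted[13] = rqRpqQP$QppPQqrr
  sorted[14] = rrqRpqQP$QppPQqr
  sorted[15] = rrrqRpqQP$QppPQq
sorted[8] = ppPQqrrrqRpqQP$Q

Answer: ppPQqrrrqRpqQP$Q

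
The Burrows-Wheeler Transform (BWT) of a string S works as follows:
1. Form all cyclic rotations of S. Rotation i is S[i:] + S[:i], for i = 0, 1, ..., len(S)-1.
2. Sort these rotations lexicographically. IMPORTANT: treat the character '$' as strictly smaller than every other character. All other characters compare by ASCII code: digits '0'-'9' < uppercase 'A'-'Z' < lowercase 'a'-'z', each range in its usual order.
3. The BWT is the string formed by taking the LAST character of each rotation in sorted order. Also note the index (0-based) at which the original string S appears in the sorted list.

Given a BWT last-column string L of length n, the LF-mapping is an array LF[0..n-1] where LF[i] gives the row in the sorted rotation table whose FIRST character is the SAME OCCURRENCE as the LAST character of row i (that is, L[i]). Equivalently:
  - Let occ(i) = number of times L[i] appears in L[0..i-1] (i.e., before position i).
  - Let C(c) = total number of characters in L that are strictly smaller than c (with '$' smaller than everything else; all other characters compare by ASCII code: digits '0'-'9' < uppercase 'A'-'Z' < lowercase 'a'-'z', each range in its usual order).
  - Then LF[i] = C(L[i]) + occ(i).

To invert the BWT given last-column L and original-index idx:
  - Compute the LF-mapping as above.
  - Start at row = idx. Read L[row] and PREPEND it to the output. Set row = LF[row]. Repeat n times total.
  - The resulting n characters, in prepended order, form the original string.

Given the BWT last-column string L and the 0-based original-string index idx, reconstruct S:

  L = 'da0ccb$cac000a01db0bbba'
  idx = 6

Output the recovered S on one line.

LF mapping: 21 8 1 17 18 12 0 19 9 20 2 3 4 10 5 7 22 13 6 14 15 16 11
Walk LF starting at row 6, prepending L[row]:
  step 1: row=6, L[6]='$', prepend. Next row=LF[6]=0
  step 2: row=0, L[0]='d', prepend. Next row=LF[0]=21
  step 3: row=21, L[21]='b', prepend. Next row=LF[21]=16
  step 4: row=16, L[16]='d', prepend. Next row=LF[16]=22
  step 5: row=22, L[22]='a', prepend. Next row=LF[22]=11
  step 6: row=11, L[11]='0', prepend. Next row=LF[11]=3
  step 7: row=3, L[3]='c', prepend. Next row=LF[3]=17
  step 8: row=17, L[17]='b', prepend. Next row=LF[17]=13
  step 9: row=13, L[13]='a', prepend. Next row=LF[13]=10
  step 10: row=10, L[10]='0', prepend. Next row=LF[10]=2
  step 11: row=2, L[2]='0', prepend. Next row=LF[2]=1
  step 12: row=1, L[1]='a', prepend. Next row=LF[1]=8
  step 13: row=8, L[8]='a', prepend. Next row=LF[8]=9
  step 14: row=9, L[9]='c', prepend. Next row=LF[9]=20
  step 15: row=20, L[20]='b', prepend. Next row=LF[20]=15
  step 16: row=15, L[15]='1', prepend. Next row=LF[15]=7
  step 17: row=7, L[7]='c', prepend. Next row=LF[7]=19
  step 18: row=19, L[19]='b', prepend. Next row=LF[19]=14
  step 19: row=14, L[14]='0', prepend. Next row=LF[14]=5
  step 20: row=5, L[5]='b', prepend. Next row=LF[5]=12
  step 21: row=12, L[12]='0', prepend. Next row=LF[12]=4
  step 22: row=4, L[4]='c', prepend. Next row=LF[4]=18
  step 23: row=18, L[18]='0', prepend. Next row=LF[18]=6
Reversed output: 0c0b0bc1bcaa00abc0adbd$

Answer: 0c0b0bc1bcaa00abc0adbd$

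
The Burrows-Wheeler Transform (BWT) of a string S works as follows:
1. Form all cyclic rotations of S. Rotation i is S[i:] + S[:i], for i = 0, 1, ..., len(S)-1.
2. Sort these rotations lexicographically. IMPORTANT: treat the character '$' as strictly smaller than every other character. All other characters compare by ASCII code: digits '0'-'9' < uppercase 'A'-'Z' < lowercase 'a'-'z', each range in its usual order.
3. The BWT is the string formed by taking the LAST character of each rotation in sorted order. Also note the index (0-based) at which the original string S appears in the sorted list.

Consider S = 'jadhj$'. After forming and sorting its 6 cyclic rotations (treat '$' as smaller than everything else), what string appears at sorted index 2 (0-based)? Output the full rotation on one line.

Answer: dhj$ja

Derivation:
All 6 rotations (rotation i = S[i:]+S[:i]):
  rot[0] = jadhj$
  rot[1] = adhj$j
  rot[2] = dhj$ja
  rot[3] = hj$jad
  rot[4] = j$jadh
  rot[5] = $jadhj
Sorted (with $ < everything):
  sorted[0] = $jadhj
  sorted[1] = adhj$j
  sorted[2] = dhj$ja
  sorted[3] = hj$jad
  sorted[4] = j$jadh
  sorted[5] = jadhj$
sorted[2] = dhj$ja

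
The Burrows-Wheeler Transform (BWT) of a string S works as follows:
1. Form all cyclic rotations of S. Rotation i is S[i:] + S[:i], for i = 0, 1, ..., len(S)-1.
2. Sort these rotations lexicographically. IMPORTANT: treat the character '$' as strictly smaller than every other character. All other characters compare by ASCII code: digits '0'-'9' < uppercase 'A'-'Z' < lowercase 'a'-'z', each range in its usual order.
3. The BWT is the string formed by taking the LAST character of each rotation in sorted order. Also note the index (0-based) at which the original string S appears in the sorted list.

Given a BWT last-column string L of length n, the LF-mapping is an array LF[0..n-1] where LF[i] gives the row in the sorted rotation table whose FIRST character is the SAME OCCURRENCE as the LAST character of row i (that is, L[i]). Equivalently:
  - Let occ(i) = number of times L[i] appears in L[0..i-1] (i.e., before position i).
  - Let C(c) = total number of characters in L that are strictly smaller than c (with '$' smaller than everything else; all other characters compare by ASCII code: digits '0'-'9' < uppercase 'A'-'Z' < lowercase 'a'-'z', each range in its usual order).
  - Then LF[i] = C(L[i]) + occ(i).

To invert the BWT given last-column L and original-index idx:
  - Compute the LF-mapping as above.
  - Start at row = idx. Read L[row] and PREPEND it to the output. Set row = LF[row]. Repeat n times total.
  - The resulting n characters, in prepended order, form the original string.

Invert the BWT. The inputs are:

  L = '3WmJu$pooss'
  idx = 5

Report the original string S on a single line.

Answer: opossumJW3$

Derivation:
LF mapping: 1 3 4 2 10 0 7 5 6 8 9
Walk LF starting at row 5, prepending L[row]:
  step 1: row=5, L[5]='$', prepend. Next row=LF[5]=0
  step 2: row=0, L[0]='3', prepend. Next row=LF[0]=1
  step 3: row=1, L[1]='W', prepend. Next row=LF[1]=3
  step 4: row=3, L[3]='J', prepend. Next row=LF[3]=2
  step 5: row=2, L[2]='m', prepend. Next row=LF[2]=4
  step 6: row=4, L[4]='u', prepend. Next row=LF[4]=10
  step 7: row=10, L[10]='s', prepend. Next row=LF[10]=9
  step 8: row=9, L[9]='s', prepend. Next row=LF[9]=8
  step 9: row=8, L[8]='o', prepend. Next row=LF[8]=6
  step 10: row=6, L[6]='p', prepend. Next row=LF[6]=7
  step 11: row=7, L[7]='o', prepend. Next row=LF[7]=5
Reversed output: opossumJW3$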